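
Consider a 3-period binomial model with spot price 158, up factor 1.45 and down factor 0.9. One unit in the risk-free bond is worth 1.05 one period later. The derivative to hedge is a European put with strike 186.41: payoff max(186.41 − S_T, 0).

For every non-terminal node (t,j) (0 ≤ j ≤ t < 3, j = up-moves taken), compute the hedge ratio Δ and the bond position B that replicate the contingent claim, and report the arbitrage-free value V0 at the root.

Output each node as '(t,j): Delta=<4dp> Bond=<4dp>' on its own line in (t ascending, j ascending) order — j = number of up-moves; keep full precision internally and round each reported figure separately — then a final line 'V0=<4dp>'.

Under the risk-neutral measure, an up-move has probability p* = (R−d)/(u−d) = 0.2727 and values discount at R = 1.05.
Terminal values V(3,·): V(3,0)=71.2280, V(3,1)=0.8390, V(3,2)=0.0000, V(3,3)=0.0000
(2,0): S=127.9800. Δ = (V_up−V_dn)/(S_up−S_dn) = (0.8390−71.2280)/(185.5710−115.1820) = -1.0000. V = [p*·0.8390 + (1−p*)·71.2280]/1.05 = 49.5533. B = V − Δ·S = 177.5333.
(2,1): S=206.1900. Δ = (V_up−V_dn)/(S_up−S_dn) = (0.0000−0.8390)/(298.9755−185.5710) = -0.0074. V = [p*·0.0000 + (1−p*)·0.8390]/1.05 = 0.5811. B = V − Δ·S = 2.1066.
(2,2): S=332.1950. Δ = (V_up−V_dn)/(S_up−S_dn) = (0.0000−0.0000)/(481.6827−298.9755) = 0.0000. V = [p*·0.0000 + (1−p*)·0.0000]/1.05 = 0.0000. B = V − Δ·S = 0.0000.
(1,0): S=142.2000. Δ = (V_up−V_dn)/(S_up−S_dn) = (0.5811−49.5533)/(206.1900−127.9800) = -0.6262. V = [p*·0.5811 + (1−p*)·49.5533]/1.05 = 34.4736. B = V − Δ·S = 123.5140.
(1,1): S=229.1000. Δ = (V_up−V_dn)/(S_up−S_dn) = (0.0000−0.5811)/(332.1950−206.1900) = -0.0046. V = [p*·0.0000 + (1−p*)·0.5811]/1.05 = 0.4025. B = V − Δ·S = 1.4591.
(0,0): S=158.0000. Δ = (V_up−V_dn)/(S_up−S_dn) = (0.4025−34.4736)/(229.1000−142.2000) = -0.3921. V = [p*·0.4025 + (1−p*)·34.4736]/1.05 = 23.9824. B = V − Δ·S = 85.9298.
Check: Δ(0,0)·S0 + B(0,0) = 23.9824 = V0.

(0,0): Delta=-0.3921 Bond=85.9298
(1,0): Delta=-0.6262 Bond=123.5140
(1,1): Delta=-0.0046 Bond=1.4591
(2,0): Delta=-1.0000 Bond=177.5333
(2,1): Delta=-0.0074 Bond=2.1066
(2,2): Delta=0.0000 Bond=0.0000
V0=23.9824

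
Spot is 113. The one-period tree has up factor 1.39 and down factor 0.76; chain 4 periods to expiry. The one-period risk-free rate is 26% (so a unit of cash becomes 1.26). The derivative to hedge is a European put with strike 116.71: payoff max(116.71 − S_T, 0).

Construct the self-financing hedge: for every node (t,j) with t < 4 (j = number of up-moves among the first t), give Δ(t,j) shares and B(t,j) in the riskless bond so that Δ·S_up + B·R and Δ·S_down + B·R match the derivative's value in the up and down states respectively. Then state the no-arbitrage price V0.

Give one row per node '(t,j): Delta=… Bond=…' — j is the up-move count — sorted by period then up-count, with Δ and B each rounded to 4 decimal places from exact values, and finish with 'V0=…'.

(0,0): Delta=-0.0359 Bond=4.6454
(1,0): Delta=-0.1976 Bond=19.7383
(1,1): Delta=-0.0129 Bond=2.2430
(2,0): Delta=-0.8561 Bond=67.8472
(2,1): Delta=-0.1040 Bond=13.6962
(2,2): Delta=0.0000 Bond=0.0000
(3,0): Delta=-1.0000 Bond=92.6270
(3,1): Delta=-0.8356 Bond=83.6312
(3,2): Delta=0.0000 Bond=0.0000
(3,3): Delta=0.0000 Bond=0.0000
V0=0.5854

Under the risk-neutral measure, an up-move has probability p* = (R−d)/(u−d) = 0.7937 and values discount at R = 1.26.
Payoff layer (t=4): V(4,0)=79.0107, V(4,1)=47.7600, V(4,2)=0.0000, V(4,3)=0.0000, V(4,4)=0.0000
Node (3,0) S=49.6043: V=(p*·47.7600+(1−p*)·79.0107)/1.26=43.0227; Δ=(47.7600−79.0107)/(68.9500−37.6993)=-1.0000; B=V−Δ·S=92.6270
Node (3,1) S=90.7236: V=(p*·0.0000+(1−p*)·47.7600)/1.26=7.8216; Δ=(0.0000−47.7600)/(126.1058−68.9500)=-0.8356; B=V−Δ·S=83.6312
Node (3,2) S=165.9287: V=(p*·0.0000+(1−p*)·0.0000)/1.26=0.0000; Δ=(0.0000−0.0000)/(230.6410−126.1058)=0.0000; B=V−Δ·S=0.0000
Node (3,3) S=303.4749: V=(p*·0.0000+(1−p*)·0.0000)/1.26=0.0000; Δ=(0.0000−0.0000)/(421.8302−230.6410)=0.0000; B=V−Δ·S=0.0000
Node (2,0) S=65.2688: V=(p*·7.8216+(1−p*)·43.0227)/1.26=11.9725; Δ=(7.8216−43.0227)/(90.7236−49.6043)=-0.8561; B=V−Δ·S=67.8472
Node (2,1) S=119.3732: V=(p*·0.0000+(1−p*)·7.8216)/1.26=1.2809; Δ=(0.0000−7.8216)/(165.9287−90.7236)=-0.1040; B=V−Δ·S=13.6962
Node (2,2) S=218.3273: V=(p*·0.0000+(1−p*)·0.0000)/1.26=0.0000; Δ=(0.0000−0.0000)/(303.4749−165.9287)=0.0000; B=V−Δ·S=0.0000
Node (1,0) S=85.8800: V=(p*·1.2809+(1−p*)·11.9725)/1.26=2.7676; Δ=(1.2809−11.9725)/(119.3732−65.2688)=-0.1976; B=V−Δ·S=19.7383
Node (1,1) S=157.0700: V=(p*·0.0000+(1−p*)·1.2809)/1.26=0.2098; Δ=(0.0000−1.2809)/(218.3273−119.3732)=-0.0129; B=V−Δ·S=2.2430
Node (0,0) S=113.0000: V=(p*·0.2098+(1−p*)·2.7676)/1.26=0.5854; Δ=(0.2098−2.7676)/(157.0700−85.8800)=-0.0359; B=V−Δ·S=4.6454
Check: Δ(0,0)·S0 + B(0,0) = 0.5854 = V0.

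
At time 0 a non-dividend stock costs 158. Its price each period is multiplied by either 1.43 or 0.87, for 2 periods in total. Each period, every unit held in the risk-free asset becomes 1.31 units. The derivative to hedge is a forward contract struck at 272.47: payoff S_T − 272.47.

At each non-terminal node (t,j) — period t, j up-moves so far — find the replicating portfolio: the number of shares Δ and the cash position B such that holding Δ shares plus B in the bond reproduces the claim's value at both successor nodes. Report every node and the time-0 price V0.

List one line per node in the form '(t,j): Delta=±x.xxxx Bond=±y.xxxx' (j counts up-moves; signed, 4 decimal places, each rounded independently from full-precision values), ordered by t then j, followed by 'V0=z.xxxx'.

The replicating-portfolio and risk-neutral prices coincide; use p* = (1.31−0.87)/(1.43−0.87) = 0.7857 for the latter.
Terminal payoffs: V(2,0)=-152.8798, V(2,1)=-75.9022, V(2,2)=50.6242
Node (1,0) S=137.4600: V=(p*·-75.9022+(1−p*)·-152.8798)/1.31=-70.5324; Δ=(-75.9022−-152.8798)/(196.5678−119.5902)=1.0000; B=V−Δ·S=-207.9924
Node (1,1) S=225.9400: V=(p*·50.6242+(1−p*)·-75.9022)/1.31=17.9476; Δ=(50.6242−-75.9022)/(323.0942−196.5678)=1.0000; B=V−Δ·S=-207.9924
Node (0,0) S=158.0000: V=(p*·17.9476+(1−p*)·-70.5324)/1.31=-0.7728; Δ=(17.9476−-70.5324)/(225.9400−137.4600)=1.0000; B=V−Δ·S=-158.7728
Root portfolio cost Δ·158+B reproduces V0=-0.7728.

(0,0): Delta=1.0000 Bond=-158.7728
(1,0): Delta=1.0000 Bond=-207.9924
(1,1): Delta=1.0000 Bond=-207.9924
V0=-0.7728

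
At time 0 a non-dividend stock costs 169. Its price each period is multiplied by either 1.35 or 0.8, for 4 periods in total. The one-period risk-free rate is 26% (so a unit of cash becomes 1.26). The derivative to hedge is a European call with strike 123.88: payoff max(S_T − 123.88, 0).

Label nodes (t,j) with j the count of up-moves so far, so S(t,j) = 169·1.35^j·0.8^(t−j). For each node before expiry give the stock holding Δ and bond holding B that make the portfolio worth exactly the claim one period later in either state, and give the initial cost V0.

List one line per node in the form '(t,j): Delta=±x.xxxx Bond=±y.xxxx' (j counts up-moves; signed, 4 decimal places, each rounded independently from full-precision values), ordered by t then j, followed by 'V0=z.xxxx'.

No-arbitrage ⇒ martingale measure with p* = (R−d)/(u−d) = 0.8364.
Payoff layer (t=4): V(4,0)=0.0000, V(4,1)=0.0000, V(4,2)=73.2416, V(4,3)=208.7627, V(4,4)=437.4546
Node (3,0) S=86.5280: V=(p*·0.0000+(1−p*)·0.0000)/1.26=0.0000; Δ=(0.0000−0.0000)/(116.8128−69.2224)=0.0000; B=V−Δ·S=0.0000
Node (3,1) S=146.0160: V=(p*·73.2416+(1−p*)·0.0000)/1.26=48.6164; Δ=(73.2416−0.0000)/(197.1216−116.8128)=0.9120; B=V−Δ·S=-84.5502
Node (3,2) S=246.4020: V=(p*·208.7627+(1−p*)·73.2416)/1.26=148.0845; Δ=(208.7627−73.2416)/(332.6427−197.1216)=1.0000; B=V−Δ·S=-98.3175
Node (3,3) S=415.8034: V=(p*·437.4546+(1−p*)·208.7627)/1.26=317.4859; Δ=(437.4546−208.7627)/(561.3346−332.6427)=1.0000; B=V−Δ·S=-98.3175
Node (2,0) S=108.1600: V=(p*·48.6164+(1−p*)·0.0000)/1.26=32.2706; Δ=(48.6164−0.0000)/(146.0160−86.5280)=0.8172; B=V−Δ·S=-56.1228
Node (2,1) S=182.5200: V=(p*·148.0845+(1−p*)·48.6164)/1.26=104.6095; Δ=(148.0845−48.6164)/(246.4020−146.0160)=0.9909; B=V−Δ·S=-76.2418
Node (2,2) S=308.0025: V=(p*·317.4859+(1−p*)·148.0845)/1.26=229.9728; Δ=(317.4859−148.0845)/(415.8034−246.4020)=1.0000; B=V−Δ·S=-78.0297
Node (1,0) S=135.2000: V=(p*·104.6095+(1−p*)·32.2706)/1.26=73.6287; Δ=(104.6095−32.2706)/(182.5200−108.1600)=0.9728; B=V−Δ·S=-57.8965
Node (1,1) S=228.1500: V=(p*·229.9728+(1−p*)·104.6095)/1.26=166.2371; Δ=(229.9728−104.6095)/(308.0025−182.5200)=0.9991; B=V−Δ·S=-61.6962
Node (0,0) S=169.0000: V=(p*·166.2371+(1−p*)·73.6287)/1.26=119.9072; Δ=(166.2371−73.6287)/(228.1500−135.2000)=0.9963; B=V−Δ·S=-48.4717
Self-financing check: at every node Δ·S+B equals the discounted successor values.

(0,0): Delta=0.9963 Bond=-48.4717
(1,0): Delta=0.9728 Bond=-57.8965
(1,1): Delta=0.9991 Bond=-61.6962
(2,0): Delta=0.8172 Bond=-56.1228
(2,1): Delta=0.9909 Bond=-76.2418
(2,2): Delta=1.0000 Bond=-78.0297
(3,0): Delta=0.0000 Bond=0.0000
(3,1): Delta=0.9120 Bond=-84.5502
(3,2): Delta=1.0000 Bond=-98.3175
(3,3): Delta=1.0000 Bond=-98.3175
V0=119.9072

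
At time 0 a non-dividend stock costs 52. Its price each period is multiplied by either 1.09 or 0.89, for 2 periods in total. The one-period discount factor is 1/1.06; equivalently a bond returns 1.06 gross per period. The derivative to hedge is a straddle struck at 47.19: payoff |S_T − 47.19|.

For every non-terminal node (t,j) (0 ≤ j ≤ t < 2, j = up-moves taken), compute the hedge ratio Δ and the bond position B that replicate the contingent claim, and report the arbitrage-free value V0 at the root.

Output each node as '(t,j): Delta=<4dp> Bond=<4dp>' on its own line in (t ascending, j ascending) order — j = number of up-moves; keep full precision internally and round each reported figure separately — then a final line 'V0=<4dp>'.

Risk-neutral probability p* = (R−d)/(u−d) = (1.06−0.89)/(1.09−0.89) = 0.8500.
At expiry t=2: V(2,0)=6.0008, V(2,1)=3.2552, V(2,2)=14.5912
Node (1,0) S=46.2800: V=(p*·3.2552+(1−p*)·6.0008)/1.06=3.4595; Δ=(3.2552−6.0008)/(50.4452−41.1892)=-0.2966; B=V−Δ·S=17.1875
Node (1,1) S=56.6800: V=(p*·14.5912+(1−p*)·3.2552)/1.06=12.1611; Δ=(14.5912−3.2552)/(61.7812−50.4452)=1.0000; B=V−Δ·S=-44.5189
Node (0,0) S=52.0000: V=(p*·12.1611+(1−p*)·3.4595)/1.06=10.2414; Δ=(12.1611−3.4595)/(56.6800−46.2800)=0.8367; B=V−Δ·S=-33.2669
Self-financing check: at every node Δ·S+B equals the discounted successor values.

(0,0): Delta=0.8367 Bond=-33.2669
(1,0): Delta=-0.2966 Bond=17.1875
(1,1): Delta=1.0000 Bond=-44.5189
V0=10.2414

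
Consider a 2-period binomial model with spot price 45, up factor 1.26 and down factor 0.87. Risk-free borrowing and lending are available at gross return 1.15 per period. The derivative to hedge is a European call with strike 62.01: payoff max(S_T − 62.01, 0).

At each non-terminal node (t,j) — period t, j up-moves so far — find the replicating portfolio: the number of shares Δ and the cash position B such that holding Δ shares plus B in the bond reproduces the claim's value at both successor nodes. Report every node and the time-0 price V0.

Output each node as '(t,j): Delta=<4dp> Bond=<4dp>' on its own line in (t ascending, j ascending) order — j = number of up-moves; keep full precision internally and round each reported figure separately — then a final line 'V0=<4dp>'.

(0,0): Delta=0.3355 Bond=-11.4224
(1,0): Delta=0.0000 Bond=0.0000
(1,1): Delta=0.4265 Bond=-18.2962
V0=3.6762

The replicating-portfolio and risk-neutral prices coincide; use p* = (1.15−0.87)/(1.26−0.87) = 0.7179 for the latter.
At expiry t=2: V(2,0)=0.0000, V(2,1)=0.0000, V(2,2)=9.4320
Node (1,0) S=39.1500: V=(p*·0.0000+(1−p*)·0.0000)/1.15=0.0000; Δ=(0.0000−0.0000)/(49.3290−34.0605)=0.0000; B=V−Δ·S=0.0000
Node (1,1) S=56.7000: V=(p*·9.4320+(1−p*)·0.0000)/1.15=5.8884; Δ=(9.4320−0.0000)/(71.4420−49.3290)=0.4265; B=V−Δ·S=-18.2962
Node (0,0) S=45.0000: V=(p*·5.8884+(1−p*)·0.0000)/1.15=3.6762; Δ=(5.8884−0.0000)/(56.7000−39.1500)=0.3355; B=V−Δ·S=-11.4224
Check: Δ(0,0)·S0 + B(0,0) = 3.6762 = V0.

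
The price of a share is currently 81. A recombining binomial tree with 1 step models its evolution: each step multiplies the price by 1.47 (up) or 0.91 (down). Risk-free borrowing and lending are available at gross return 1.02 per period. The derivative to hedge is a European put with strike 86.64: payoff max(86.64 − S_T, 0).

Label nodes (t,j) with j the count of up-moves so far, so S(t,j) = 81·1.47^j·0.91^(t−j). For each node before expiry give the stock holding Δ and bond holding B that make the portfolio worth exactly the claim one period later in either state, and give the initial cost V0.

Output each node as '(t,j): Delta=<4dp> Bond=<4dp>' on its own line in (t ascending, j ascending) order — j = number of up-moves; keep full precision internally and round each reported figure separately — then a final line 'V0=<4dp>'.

No-arbitrage ⇒ martingale measure with p* = (R−d)/(u−d) = 0.1964.
Terminal payoffs: V(1,0)=12.9300, V(1,1)=0.0000
(0,0): S=81.0000. Δ = (V_up−V_dn)/(S_up−S_dn) = (0.0000−12.9300)/(119.0700−73.7100) = -0.2851. V = [p*·0.0000 + (1−p*)·12.9300]/1.02 = 10.1864. B = V − Δ·S = 33.2757.
Root portfolio cost Δ·81+B reproduces V0=10.1864.

(0,0): Delta=-0.2851 Bond=33.2757
V0=10.1864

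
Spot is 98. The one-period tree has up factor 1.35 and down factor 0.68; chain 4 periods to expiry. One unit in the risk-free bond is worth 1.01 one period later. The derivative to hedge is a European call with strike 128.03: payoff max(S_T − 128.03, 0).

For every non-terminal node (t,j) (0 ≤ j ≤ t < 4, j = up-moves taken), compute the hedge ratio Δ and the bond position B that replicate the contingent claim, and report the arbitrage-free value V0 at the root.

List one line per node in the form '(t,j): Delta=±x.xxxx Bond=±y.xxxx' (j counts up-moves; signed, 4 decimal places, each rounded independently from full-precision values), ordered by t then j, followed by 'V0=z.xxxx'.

No-arbitrage ⇒ martingale measure with p* = (R−d)/(u−d) = 0.4925.
At expiry t=4: V(4,0)=0.0000, V(4,1)=0.0000, V(4,2)=0.0000, V(4,3)=35.9294, V(4,4)=197.4776
(3,0): S=30.8143. Δ = (V_up−V_dn)/(S_up−S_dn) = (0.0000−0.0000)/(41.5994−20.9537) = 0.0000. V = [p*·0.0000 + (1−p*)·0.0000]/1.01 = 0.0000. B = V − Δ·S = 0.0000.
(3,1): S=61.1755. Δ = (V_up−V_dn)/(S_up−S_dn) = (0.0000−0.0000)/(82.5870−41.5994) = 0.0000. V = [p*·0.0000 + (1−p*)·0.0000]/1.01 = 0.0000. B = V − Δ·S = 0.0000.
(3,2): S=121.4514. Δ = (V_up−V_dn)/(S_up−S_dn) = (35.9294−0.0000)/(163.9594−82.5870) = 0.4415. V = [p*·35.9294 + (1−p*)·0.0000]/1.01 = 17.5214. B = V − Δ·S = -36.1046.
(3,3): S=241.1168. Δ = (V_up−V_dn)/(S_up−S_dn) = (197.4776−35.9294)/(325.5076−163.9594) = 1.0000. V = [p*·197.4776 + (1−p*)·35.9294]/1.01 = 114.3544. B = V − Δ·S = -126.7624.
(2,0): S=45.3152. Δ = (V_up−V_dn)/(S_up−S_dn) = (0.0000−0.0000)/(61.1755−30.8143) = 0.0000. V = [p*·0.0000 + (1−p*)·0.0000]/1.01 = 0.0000. B = V − Δ·S = 0.0000.
(2,1): S=89.9640. Δ = (V_up−V_dn)/(S_up−S_dn) = (17.5214−0.0000)/(121.4514−61.1755) = 0.2907. V = [p*·17.5214 + (1−p*)·0.0000]/1.01 = 8.5445. B = V − Δ·S = -17.6068.
(2,2): S=178.6050. Δ = (V_up−V_dn)/(S_up−S_dn) = (114.3544−17.5214)/(241.1168−121.4514) = 0.8092. V = [p*·114.3544 + (1−p*)·17.5214]/1.01 = 64.5695. B = V − Δ·S = -79.9574.
(1,0): S=66.6400. Δ = (V_up−V_dn)/(S_up−S_dn) = (8.5445−0.0000)/(89.9640−45.3152) = 0.1914. V = [p*·8.5445 + (1−p*)·0.0000]/1.01 = 4.1668. B = V − Δ·S = -8.5861.
(1,1): S=132.3000. Δ = (V_up−V_dn)/(S_up−S_dn) = (64.5695−8.5445)/(178.6050−89.9640) = 0.6320. V = [p*·64.5695 + (1−p*)·8.5445]/1.01 = 35.7811. B = V − Δ·S = -47.8384.
(0,0): S=98.0000. Δ = (V_up−V_dn)/(S_up−S_dn) = (35.7811−4.1668)/(132.3000−66.6400) = 0.4815. V = [p*·35.7811 + (1−p*)·4.1668]/1.01 = 19.5426. B = V − Δ·S = -27.6429.
Root portfolio cost Δ·98+B reproduces V0=19.5426.

(0,0): Delta=0.4815 Bond=-27.6429
(1,0): Delta=0.1914 Bond=-8.5861
(1,1): Delta=0.6320 Bond=-47.8384
(2,0): Delta=0.0000 Bond=0.0000
(2,1): Delta=0.2907 Bond=-17.6068
(2,2): Delta=0.8092 Bond=-79.9574
(3,0): Delta=0.0000 Bond=0.0000
(3,1): Delta=0.0000 Bond=0.0000
(3,2): Delta=0.4415 Bond=-36.1046
(3,3): Delta=1.0000 Bond=-126.7624
V0=19.5426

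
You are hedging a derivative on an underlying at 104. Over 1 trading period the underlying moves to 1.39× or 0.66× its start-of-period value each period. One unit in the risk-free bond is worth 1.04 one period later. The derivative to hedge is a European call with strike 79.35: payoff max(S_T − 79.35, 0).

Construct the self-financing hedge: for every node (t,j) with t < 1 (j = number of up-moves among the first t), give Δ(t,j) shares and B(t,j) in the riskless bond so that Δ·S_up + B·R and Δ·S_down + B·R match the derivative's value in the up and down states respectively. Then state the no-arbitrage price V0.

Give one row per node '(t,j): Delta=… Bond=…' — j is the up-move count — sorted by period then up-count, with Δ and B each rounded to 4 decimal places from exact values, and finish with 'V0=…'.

(0,0): Delta=0.8589 Bond=-56.6894
V0=32.6394

Under the risk-neutral measure, an up-move has probability p* = (R−d)/(u−d) = 0.5205 and values discount at R = 1.04.
Payoff layer (t=1): V(1,0)=0.0000, V(1,1)=65.2100
Node (0,0) S=104.0000: V=(p*·65.2100+(1−p*)·0.0000)/1.04=32.6394; Δ=(65.2100−0.0000)/(144.5600−68.6400)=0.8589; B=V−Δ·S=-56.6894
The time-0 hedge costs 32.6394, which is the no-arbitrage price.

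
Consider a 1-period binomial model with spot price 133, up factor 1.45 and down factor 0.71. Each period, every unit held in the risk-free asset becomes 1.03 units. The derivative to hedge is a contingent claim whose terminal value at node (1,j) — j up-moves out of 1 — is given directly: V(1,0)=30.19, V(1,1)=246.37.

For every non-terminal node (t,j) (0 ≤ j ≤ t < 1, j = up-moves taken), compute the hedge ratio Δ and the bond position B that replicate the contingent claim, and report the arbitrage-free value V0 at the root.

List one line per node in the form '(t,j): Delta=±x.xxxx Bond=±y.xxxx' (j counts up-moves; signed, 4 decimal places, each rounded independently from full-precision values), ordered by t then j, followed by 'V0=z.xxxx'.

(0,0): Delta=2.1965 Bond=-172.0640
V0=120.0711

No-arbitrage ⇒ martingale measure with p* = (R−d)/(u−d) = 0.4324.
At expiry t=1: V(1,0)=30.1900, V(1,1)=246.3700
  t=0,j=0: stock 133.0000 → up 192.8500 (V=246.3700), down 94.4300 (V=30.1900). Price 120.0711; hedge Δ=2.1965, bond B=-172.0640.
Each (Δ,B) replicates both successor values, so the strategy is self-financing and V0 is arbitrage-free.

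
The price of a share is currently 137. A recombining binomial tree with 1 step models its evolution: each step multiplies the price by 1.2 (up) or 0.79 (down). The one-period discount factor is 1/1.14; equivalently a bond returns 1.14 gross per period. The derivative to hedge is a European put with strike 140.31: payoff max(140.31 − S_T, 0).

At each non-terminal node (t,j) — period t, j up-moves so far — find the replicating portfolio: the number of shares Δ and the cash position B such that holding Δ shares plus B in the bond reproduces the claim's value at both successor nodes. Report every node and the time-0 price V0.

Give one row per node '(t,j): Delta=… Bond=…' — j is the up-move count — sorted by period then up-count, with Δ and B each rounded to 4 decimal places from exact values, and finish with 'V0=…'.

Risk-neutral probability p* = (R−d)/(u−d) = (1.14−0.79)/(1.2−0.79) = 0.8537.
Payoff layer (t=1): V(1,0)=32.0800, V(1,1)=0.0000
  t=0,j=0: stock 137.0000 → up 164.4000 (V=0.0000), down 108.2300 (V=32.0800). Price 4.1181; hedge Δ=-0.5711, bond B=82.3620.
Check: Δ(0,0)·S0 + B(0,0) = 4.1181 = V0.

(0,0): Delta=-0.5711 Bond=82.3620
V0=4.1181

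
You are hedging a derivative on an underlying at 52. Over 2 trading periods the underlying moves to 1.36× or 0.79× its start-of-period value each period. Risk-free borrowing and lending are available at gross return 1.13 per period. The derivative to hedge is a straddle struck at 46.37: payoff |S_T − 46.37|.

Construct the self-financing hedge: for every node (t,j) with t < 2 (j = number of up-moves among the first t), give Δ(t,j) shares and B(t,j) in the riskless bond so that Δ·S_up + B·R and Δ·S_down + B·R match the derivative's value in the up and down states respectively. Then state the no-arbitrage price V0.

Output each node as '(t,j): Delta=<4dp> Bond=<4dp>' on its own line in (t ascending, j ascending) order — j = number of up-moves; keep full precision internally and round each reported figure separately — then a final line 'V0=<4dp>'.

No-arbitrage ⇒ martingale measure with p* = (R−d)/(u−d) = 0.5965.
Payoff layer (t=2): V(2,0)=13.9168, V(2,1)=9.4988, V(2,2)=49.8092
Node (1,0) S=41.0800: V=(p*·9.4988+(1−p*)·13.9168)/1.13=9.9836; Δ=(9.4988−13.9168)/(55.8688−32.4532)=-0.1887; B=V−Δ·S=17.7345
Node (1,1) S=70.7200: V=(p*·49.8092+(1−p*)·9.4988)/1.13=29.6846; Δ=(49.8092−9.4988)/(96.1792−55.8688)=1.0000; B=V−Δ·S=-41.0354
Node (0,0) S=52.0000: V=(p*·29.6846+(1−p*)·9.9836)/1.13=19.2346; Δ=(29.6846−9.9836)/(70.7200−41.0800)=0.6647; B=V−Δ·S=-15.3285
Root portfolio cost Δ·52+B reproduces V0=19.2346.

(0,0): Delta=0.6647 Bond=-15.3285
(1,0): Delta=-0.1887 Bond=17.7345
(1,1): Delta=1.0000 Bond=-41.0354
V0=19.2346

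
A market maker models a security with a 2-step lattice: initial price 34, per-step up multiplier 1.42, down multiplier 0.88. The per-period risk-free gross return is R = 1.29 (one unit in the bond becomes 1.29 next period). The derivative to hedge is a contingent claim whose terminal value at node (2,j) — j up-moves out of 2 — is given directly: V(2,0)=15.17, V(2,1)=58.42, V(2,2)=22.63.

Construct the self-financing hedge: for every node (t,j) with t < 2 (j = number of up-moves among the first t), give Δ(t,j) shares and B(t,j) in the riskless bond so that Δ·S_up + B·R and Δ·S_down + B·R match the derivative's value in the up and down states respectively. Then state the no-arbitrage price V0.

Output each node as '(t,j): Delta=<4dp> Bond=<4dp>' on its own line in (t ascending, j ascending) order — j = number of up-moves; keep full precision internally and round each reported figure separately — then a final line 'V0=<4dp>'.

(0,0): Delta=-0.7077 Bond=45.2639
(1,0): Delta=2.6769 Bond=-42.8771
(1,1): Delta=-1.3728 Bond=90.4996
V0=21.2015

No-arbitrage ⇒ martingale measure with p* = (R−d)/(u−d) = 0.7593.
Terminal values V(2,·): V(2,0)=15.1700, V(2,1)=58.4200, V(2,2)=22.6300
(1,0): S=29.9200. Δ = (V_up−V_dn)/(S_up−S_dn) = (58.4200−15.1700)/(42.4864−26.3296) = 2.6769. V = [p*·58.4200 + (1−p*)·15.1700]/1.29 = 37.2155. B = V − Δ·S = -42.8771.
(1,1): S=48.2800. Δ = (V_up−V_dn)/(S_up−S_dn) = (22.6300−58.4200)/(68.5576−42.4864) = -1.3728. V = [p*·22.6300 + (1−p*)·58.4200]/1.29 = 24.2218. B = V − Δ·S = 90.4996.
(0,0): S=34.0000. Δ = (V_up−V_dn)/(S_up−S_dn) = (24.2218−37.2155)/(48.2800−29.9200) = -0.7077. V = [p*·24.2218 + (1−p*)·37.2155]/1.29 = 21.2015. B = V − Δ·S = 45.2639.
Each (Δ,B) replicates both successor values, so the strategy is self-financing and V0 is arbitrage-free.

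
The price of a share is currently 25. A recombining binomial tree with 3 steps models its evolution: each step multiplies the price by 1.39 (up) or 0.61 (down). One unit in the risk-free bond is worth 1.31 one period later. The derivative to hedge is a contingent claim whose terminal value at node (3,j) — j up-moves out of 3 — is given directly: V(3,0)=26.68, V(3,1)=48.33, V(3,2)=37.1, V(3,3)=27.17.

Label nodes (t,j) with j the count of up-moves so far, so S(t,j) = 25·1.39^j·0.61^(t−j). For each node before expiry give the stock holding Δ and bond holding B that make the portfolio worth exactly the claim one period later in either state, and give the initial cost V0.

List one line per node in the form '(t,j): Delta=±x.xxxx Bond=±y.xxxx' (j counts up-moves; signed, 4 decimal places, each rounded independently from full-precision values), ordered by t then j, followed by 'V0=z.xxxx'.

Risk-neutral probability p* = (R−d)/(u−d) = (1.31−0.61)/(1.39−0.61) = 0.8974.
Terminal payoffs: V(3,0)=26.6800, V(3,1)=48.3300, V(3,2)=37.1000, V(3,3)=27.1700
  t=2,j=0: stock 9.3025 → up 12.9305 (V=48.3300), down 5.6745 (V=26.6800). Price 35.1981; hedge Δ=2.9838, bond B=7.4417.
  t=2,j=1: stock 21.1975 → up 29.4645 (V=37.1000), down 12.9305 (V=48.3300). Price 29.1998; hedge Δ=-0.6792, bond B=43.5973.
  t=2,j=2: stock 48.3025 → up 67.1405 (V=27.1700), down 29.4645 (V=37.1000). Price 21.5179; hedge Δ=-0.2636, bond B=34.2487.
  t=1,j=0: stock 15.2500 → up 21.1975 (V=29.1998), down 9.3025 (V=35.1981). Price 22.7596; hedge Δ=-0.5043, bond B=30.4496.
  t=1,j=1: stock 34.7500 → up 48.3025 (V=21.5179), down 21.1975 (V=29.1998). Price 17.0273; hedge Δ=-0.2834, bond B=26.8760.
  t=0,j=0: stock 25.0000 → up 34.7500 (V=17.0273), down 15.2500 (V=22.7596). Price 13.4468; hedge Δ=-0.2940, bond B=20.7958.
Check: Δ(0,0)·S0 + B(0,0) = 13.4468 = V0.

(0,0): Delta=-0.2940 Bond=20.7958
(1,0): Delta=-0.5043 Bond=30.4496
(1,1): Delta=-0.2834 Bond=26.8760
(2,0): Delta=2.9838 Bond=7.4417
(2,1): Delta=-0.6792 Bond=43.5973
(2,2): Delta=-0.2636 Bond=34.2487
V0=13.4468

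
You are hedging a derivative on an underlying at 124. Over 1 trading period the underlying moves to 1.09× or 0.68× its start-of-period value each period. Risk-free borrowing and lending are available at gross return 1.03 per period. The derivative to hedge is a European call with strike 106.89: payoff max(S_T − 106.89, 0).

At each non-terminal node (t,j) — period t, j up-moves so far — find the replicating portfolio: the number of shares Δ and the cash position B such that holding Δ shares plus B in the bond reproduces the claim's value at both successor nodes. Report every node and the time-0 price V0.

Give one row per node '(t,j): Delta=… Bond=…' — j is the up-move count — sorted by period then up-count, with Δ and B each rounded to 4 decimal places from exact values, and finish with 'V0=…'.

(0,0): Delta=0.5561 Bond=-45.5212
V0=23.4300

Under the risk-neutral measure, an up-move has probability p* = (R−d)/(u−d) = 0.8537 and values discount at R = 1.03.
Terminal values V(1,·): V(1,0)=0.0000, V(1,1)=28.2700
  t=0,j=0: stock 124.0000 → up 135.1600 (V=28.2700), down 84.3200 (V=0.0000). Price 23.4300; hedge Δ=0.5561, bond B=-45.5212.
Self-financing check: at every node Δ·S+B equals the discounted successor values.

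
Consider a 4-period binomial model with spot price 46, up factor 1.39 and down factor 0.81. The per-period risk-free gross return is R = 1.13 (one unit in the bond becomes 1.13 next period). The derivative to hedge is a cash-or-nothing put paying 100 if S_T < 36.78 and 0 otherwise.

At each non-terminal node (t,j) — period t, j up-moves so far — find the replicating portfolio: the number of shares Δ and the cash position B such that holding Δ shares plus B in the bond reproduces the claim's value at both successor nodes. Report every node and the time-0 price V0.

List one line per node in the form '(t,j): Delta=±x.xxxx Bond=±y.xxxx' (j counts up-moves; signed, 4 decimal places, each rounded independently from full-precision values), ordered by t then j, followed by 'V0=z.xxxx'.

(0,0): Delta=-0.8640 Bond=54.4134
(1,0): Delta=-1.7925 Bond=96.0847
(1,1): Delta=-0.4244 Bond=33.3766
(2,0): Delta=-2.7893 Bond=138.6570
(2,1): Delta=-1.3206 Bond=84.1347
(2,2): Delta=0.0000 Bond=0.0000
(3,0): Delta=0.0000 Bond=88.4956
(3,1): Delta=-4.1099 Bond=212.0842
(3,2): Delta=0.0000 Bond=0.0000
(3,3): Delta=0.0000 Bond=0.0000
V0=14.6695

Risk-neutral probability p* = (R−d)/(u−d) = (1.13−0.81)/(1.39−0.81) = 0.5517.
Terminal values V(4,·): V(4,0)=100.0000, V(4,1)=100.0000, V(4,2)=0.0000, V(4,3)=0.0000, V(4,4)=0.0000
Node (3,0) S=24.4463: V=(p*·100.0000+(1−p*)·100.0000)/1.13=88.4956; Δ=(100.0000−100.0000)/(33.9803−19.8015)=0.0000; B=V−Δ·S=88.4956
Node (3,1) S=41.9510: V=(p*·0.0000+(1−p*)·100.0000)/1.13=39.6704; Δ=(0.0000−100.0000)/(58.3119−33.9803)=-4.1099; B=V−Δ·S=212.0842
Node (3,2) S=71.9900: V=(p*·0.0000+(1−p*)·0.0000)/1.13=0.0000; Δ=(0.0000−0.0000)/(100.0662−58.3119)=0.0000; B=V−Δ·S=0.0000
Node (3,3) S=123.5385: V=(p*·0.0000+(1−p*)·0.0000)/1.13=0.0000; Δ=(0.0000−0.0000)/(171.7185−100.0662)=0.0000; B=V−Δ·S=0.0000
Node (2,0) S=30.1806: V=(p*·39.6704+(1−p*)·88.4956)/1.13=54.4757; Δ=(39.6704−88.4956)/(41.9510−24.4463)=-2.7893; B=V−Δ·S=138.6570
Node (2,1) S=51.7914: V=(p*·0.0000+(1−p*)·39.6704)/1.13=15.7374; Δ=(0.0000−39.6704)/(71.9900−41.9510)=-1.3206; B=V−Δ·S=84.1347
Node (2,2) S=88.8766: V=(p*·0.0000+(1−p*)·0.0000)/1.13=0.0000; Δ=(0.0000−0.0000)/(123.5385−71.9900)=0.0000; B=V−Δ·S=0.0000
Node (1,0) S=37.2600: V=(p*·15.7374+(1−p*)·54.4757)/1.13=29.2946; Δ=(15.7374−54.4757)/(51.7914−30.1806)=-1.7925; B=V−Δ·S=96.0847
Node (1,1) S=63.9400: V=(p*·0.0000+(1−p*)·15.7374)/1.13=6.2431; Δ=(0.0000−15.7374)/(88.8766−51.7914)=-0.4244; B=V−Δ·S=33.3766
Node (0,0) S=46.0000: V=(p*·6.2431+(1−p*)·29.2946)/1.13=14.6695; Δ=(6.2431−29.2946)/(63.9400−37.2600)=-0.8640; B=V−Δ·S=54.4134
The time-0 hedge costs 14.6695, which is the no-arbitrage price.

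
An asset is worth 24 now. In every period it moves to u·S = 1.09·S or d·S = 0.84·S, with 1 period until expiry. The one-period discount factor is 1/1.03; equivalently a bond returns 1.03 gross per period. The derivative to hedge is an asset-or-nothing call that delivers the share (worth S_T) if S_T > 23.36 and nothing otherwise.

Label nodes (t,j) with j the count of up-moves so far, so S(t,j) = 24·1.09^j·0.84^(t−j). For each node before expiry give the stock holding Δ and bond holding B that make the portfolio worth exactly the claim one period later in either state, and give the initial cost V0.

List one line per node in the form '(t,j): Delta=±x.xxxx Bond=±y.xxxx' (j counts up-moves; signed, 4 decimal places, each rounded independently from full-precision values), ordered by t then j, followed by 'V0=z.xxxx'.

The replicating-portfolio and risk-neutral prices coincide; use p* = (1.03−0.84)/(1.09−0.84) = 0.7600 for the latter.
At expiry t=1: V(1,0)=0.0000, V(1,1)=26.1600
  t=0,j=0: stock 24.0000 → up 26.1600 (V=26.1600), down 20.1600 (V=0.0000). Price 19.3025; hedge Δ=4.3600, bond B=-85.3375.
Root portfolio cost Δ·24+B reproduces V0=19.3025.

(0,0): Delta=4.3600 Bond=-85.3375
V0=19.3025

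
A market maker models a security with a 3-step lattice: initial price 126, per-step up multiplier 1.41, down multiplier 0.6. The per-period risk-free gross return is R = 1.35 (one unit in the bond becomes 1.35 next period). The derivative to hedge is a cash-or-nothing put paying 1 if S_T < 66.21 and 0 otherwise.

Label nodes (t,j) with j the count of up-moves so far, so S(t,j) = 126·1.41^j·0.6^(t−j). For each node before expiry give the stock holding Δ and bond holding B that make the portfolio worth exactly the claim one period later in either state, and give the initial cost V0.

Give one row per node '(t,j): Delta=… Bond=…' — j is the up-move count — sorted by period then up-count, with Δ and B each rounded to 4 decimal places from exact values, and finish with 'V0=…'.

(0,0): Delta=-0.0007 Bond=0.0993
(1,0): Delta=-0.0112 Bond=0.9250
(1,1): Delta=-0.0004 Bond=0.0708
(2,0): Delta=0.0000 Bond=0.7407
(2,1): Delta=-0.0116 Bond=1.2894
(2,2): Delta=0.0000 Bond=0.0000
V0=0.0064

Risk-neutral probability p* = (R−d)/(u−d) = (1.35−0.6)/(1.41−0.6) = 0.9259.
At expiry t=3: V(3,0)=1.0000, V(3,1)=1.0000, V(3,2)=0.0000, V(3,3)=0.0000
Node (2,0) S=45.3600: V=(p*·1.0000+(1−p*)·1.0000)/1.35=0.7407; Δ=(1.0000−1.0000)/(63.9576−27.2160)=0.0000; B=V−Δ·S=0.7407
Node (2,1) S=106.5960: V=(p*·0.0000+(1−p*)·1.0000)/1.35=0.0549; Δ=(0.0000−1.0000)/(150.3004−63.9576)=-0.0116; B=V−Δ·S=1.2894
Node (2,2) S=250.5006: V=(p*·0.0000+(1−p*)·0.0000)/1.35=0.0000; Δ=(0.0000−0.0000)/(353.2058−150.3004)=0.0000; B=V−Δ·S=0.0000
Node (1,0) S=75.6000: V=(p*·0.0549+(1−p*)·0.7407)/1.35=0.0783; Δ=(0.0549−0.7407)/(106.5960−45.3600)=-0.0112; B=V−Δ·S=0.9250
Node (1,1) S=177.6600: V=(p*·0.0000+(1−p*)·0.0549)/1.35=0.0030; Δ=(0.0000−0.0549)/(250.5006−106.5960)=-0.0004; B=V−Δ·S=0.0708
Node (0,0) S=126.0000: V=(p*·0.0030+(1−p*)·0.0783)/1.35=0.0064; Δ=(0.0030−0.0783)/(177.6600−75.6000)=-0.0007; B=V−Δ·S=0.0993
Self-financing check: at every node Δ·S+B equals the discounted successor values.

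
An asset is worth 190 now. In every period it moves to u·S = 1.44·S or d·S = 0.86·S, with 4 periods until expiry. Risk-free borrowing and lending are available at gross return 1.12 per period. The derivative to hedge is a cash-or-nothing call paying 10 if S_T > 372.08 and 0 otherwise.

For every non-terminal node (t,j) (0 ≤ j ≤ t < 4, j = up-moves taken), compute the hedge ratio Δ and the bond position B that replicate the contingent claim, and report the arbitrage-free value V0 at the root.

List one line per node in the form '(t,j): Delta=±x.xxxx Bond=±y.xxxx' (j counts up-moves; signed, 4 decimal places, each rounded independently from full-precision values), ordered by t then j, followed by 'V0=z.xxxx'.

The replicating-portfolio and risk-neutral prices coincide; use p* = (1.12−0.86)/(1.44−0.86) = 0.4483 for the latter.
Terminal values V(4,·): V(4,0)=0.0000, V(4,1)=0.0000, V(4,2)=0.0000, V(4,3)=10.0000, V(4,4)=10.0000
Node (3,0) S=120.8506: V=(p*·0.0000+(1−p*)·0.0000)/1.12=0.0000; Δ=(0.0000−0.0000)/(174.0249−103.9316)=0.0000; B=V−Δ·S=0.0000
Node (3,1) S=202.3546: V=(p*·0.0000+(1−p*)·0.0000)/1.12=0.0000; Δ=(0.0000−0.0000)/(291.3906−174.0249)=0.0000; B=V−Δ·S=0.0000
Node (3,2) S=338.8262: V=(p*·10.0000+(1−p*)·0.0000)/1.12=4.0025; Δ=(10.0000−0.0000)/(487.9098−291.3906)=0.0509; B=V−Δ·S=-13.2389
Node (3,3) S=567.3370: V=(p*·10.0000+(1−p*)·10.0000)/1.12=8.9286; Δ=(10.0000−10.0000)/(816.9652−487.9098)=0.0000; B=V−Δ·S=8.9286
Node (2,0) S=140.5240: V=(p*·0.0000+(1−p*)·0.0000)/1.12=0.0000; Δ=(0.0000−0.0000)/(202.3546−120.8506)=0.0000; B=V−Δ·S=0.0000
Node (2,1) S=235.2960: V=(p*·4.0025+(1−p*)·0.0000)/1.12=1.6020; Δ=(4.0025−0.0000)/(338.8262−202.3546)=0.0293; B=V−Δ·S=-5.2988
Node (2,2) S=393.9840: V=(p*·8.9286+(1−p*)·4.0025)/1.12=5.5453; Δ=(8.9286−4.0025)/(567.3370−338.8262)=0.0216; B=V−Δ·S=-2.9480
Node (1,0) S=163.4000: V=(p*·1.6020+(1−p*)·0.0000)/1.12=0.6412; Δ=(1.6020−0.0000)/(235.2960−140.5240)=0.0169; B=V−Δ·S=-2.1208
Node (1,1) S=273.6000: V=(p*·5.5453+(1−p*)·1.6020)/1.12=3.0086; Δ=(5.5453−1.6020)/(393.9840−235.2960)=0.0248; B=V−Δ·S=-3.7902
Node (0,0) S=190.0000: V=(p*·3.0086+(1−p*)·0.6412)/1.12=1.5200; Δ=(3.0086−0.6412)/(273.6000−163.4000)=0.0215; B=V−Δ·S=-2.5618
Each (Δ,B) replicates both successor values, so the strategy is self-financing and V0 is arbitrage-free.

(0,0): Delta=0.0215 Bond=-2.5618
(1,0): Delta=0.0169 Bond=-2.1208
(1,1): Delta=0.0248 Bond=-3.7902
(2,0): Delta=0.0000 Bond=0.0000
(2,1): Delta=0.0293 Bond=-5.2988
(2,2): Delta=0.0216 Bond=-2.9480
(3,0): Delta=0.0000 Bond=0.0000
(3,1): Delta=0.0000 Bond=0.0000
(3,2): Delta=0.0509 Bond=-13.2389
(3,3): Delta=0.0000 Bond=8.9286
V0=1.5200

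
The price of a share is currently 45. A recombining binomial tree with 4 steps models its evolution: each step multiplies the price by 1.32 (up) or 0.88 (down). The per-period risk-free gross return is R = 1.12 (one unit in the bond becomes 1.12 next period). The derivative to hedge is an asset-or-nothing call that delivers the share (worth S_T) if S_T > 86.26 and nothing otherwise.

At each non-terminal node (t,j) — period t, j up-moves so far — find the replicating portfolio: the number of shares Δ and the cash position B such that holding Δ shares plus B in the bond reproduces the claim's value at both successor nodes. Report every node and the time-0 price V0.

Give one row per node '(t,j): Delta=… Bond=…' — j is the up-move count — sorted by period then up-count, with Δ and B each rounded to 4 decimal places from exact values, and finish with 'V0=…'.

No-arbitrage ⇒ martingale measure with p* = (R−d)/(u−d) = 0.5455.
Payoff layer (t=4): V(4,0)=0.0000, V(4,1)=0.0000, V(4,2)=0.0000, V(4,3)=91.0787, V(4,4)=136.6181
(3,0): S=30.6662. Δ = (V_up−V_dn)/(S_up−S_dn) = (0.0000−0.0000)/(40.4794−26.9863) = 0.0000. V = [p*·0.0000 + (1−p*)·0.0000]/1.12 = 0.0000. B = V − Δ·S = 0.0000.
(3,1): S=45.9994. Δ = (V_up−V_dn)/(S_up−S_dn) = (0.0000−0.0000)/(60.7192−40.4794) = 0.0000. V = [p*·0.0000 + (1−p*)·0.0000]/1.12 = 0.0000. B = V − Δ·S = 0.0000.
(3,2): S=68.9990. Δ = (V_up−V_dn)/(S_up−S_dn) = (91.0787−0.0000)/(91.0787−60.7192) = 3.0000. V = [p*·91.0787 + (1−p*)·0.0000]/1.12 = 44.3565. B = V − Δ·S = -162.6406.
(3,3): S=103.4986. Δ = (V_up−V_dn)/(S_up−S_dn) = (136.6181−91.0787)/(136.6181−91.0787) = 1.0000. V = [p*·136.6181 + (1−p*)·91.0787]/1.12 = 103.4986. B = V − Δ·S = 0.0000.
(2,0): S=34.8480. Δ = (V_up−V_dn)/(S_up−S_dn) = (0.0000−0.0000)/(45.9994−30.6662) = 0.0000. V = [p*·0.0000 + (1−p*)·0.0000]/1.12 = 0.0000. B = V − Δ·S = 0.0000.
(2,1): S=52.2720. Δ = (V_up−V_dn)/(S_up−S_dn) = (44.3565−0.0000)/(68.9990−45.9994) = 1.9286. V = [p*·44.3565 + (1−p*)·0.0000]/1.12 = 21.6022. B = V − Δ·S = -79.2081.
(2,2): S=78.4080. Δ = (V_up−V_dn)/(S_up−S_dn) = (103.4986−44.3565)/(103.4986−68.9990) = 1.7143. V = [p*·103.4986 + (1−p*)·44.3565]/1.12 = 68.4070. B = V − Δ·S = -66.0067.
(1,0): S=39.6000. Δ = (V_up−V_dn)/(S_up−S_dn) = (21.6022−0.0000)/(52.2720−34.8480) = 1.2398. V = [p*·21.6022 + (1−p*)·0.0000]/1.12 = 10.5206. B = V − Δ·S = -38.5754.
(1,1): S=59.4000. Δ = (V_up−V_dn)/(S_up−S_dn) = (68.4070−21.6022)/(78.4080−52.2720) = 1.7908. V = [p*·68.4070 + (1−p*)·21.6022]/1.12 = 42.0822. B = V − Δ·S = -64.2923.
(0,0): S=45.0000. Δ = (V_up−V_dn)/(S_up−S_dn) = (42.0822−10.5206)/(59.4000−39.6000) = 1.5940. V = [p*·42.0822 + (1−p*)·10.5206]/1.12 = 24.7643. B = V − Δ·S = -46.9668.
The time-0 hedge costs 24.7643, which is the no-arbitrage price.

(0,0): Delta=1.5940 Bond=-46.9668
(1,0): Delta=1.2398 Bond=-38.5754
(1,1): Delta=1.7908 Bond=-64.2923
(2,0): Delta=0.0000 Bond=0.0000
(2,1): Delta=1.9286 Bond=-79.2081
(2,2): Delta=1.7143 Bond=-66.0067
(3,0): Delta=0.0000 Bond=0.0000
(3,1): Delta=0.0000 Bond=0.0000
(3,2): Delta=3.0000 Bond=-162.6406
(3,3): Delta=1.0000 Bond=0.0000
V0=24.7643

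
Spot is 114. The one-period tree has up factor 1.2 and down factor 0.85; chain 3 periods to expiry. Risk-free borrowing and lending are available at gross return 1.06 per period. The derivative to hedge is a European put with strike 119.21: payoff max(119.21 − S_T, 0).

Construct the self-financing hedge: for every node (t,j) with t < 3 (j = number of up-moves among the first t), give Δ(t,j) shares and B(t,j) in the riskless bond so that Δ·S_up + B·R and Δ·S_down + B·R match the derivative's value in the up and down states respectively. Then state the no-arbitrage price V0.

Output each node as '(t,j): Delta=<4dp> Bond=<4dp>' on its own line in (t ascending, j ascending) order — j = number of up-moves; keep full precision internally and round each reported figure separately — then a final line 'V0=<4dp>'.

(0,0): Delta=-0.3210 Bond=44.1641
(1,0): Delta=-0.6608 Bond=79.7367
(1,1): Delta=-0.1606 Bond=24.8654
(2,0): Delta=-1.0000 Bond=112.4623
(2,1): Delta=-0.5006 Bond=65.8933
(2,2): Delta=0.0000 Bond=0.0000
V0=7.5699

No-arbitrage ⇒ martingale measure with p* = (R−d)/(u−d) = 0.6000.
At expiry t=3: V(3,0)=49.1998, V(3,1)=20.3720, V(3,2)=0.0000, V(3,3)=0.0000
(2,0): S=82.3650. Δ = (V_up−V_dn)/(S_up−S_dn) = (20.3720−49.1998)/(98.8380−70.0102) = -1.0000. V = [p*·20.3720 + (1−p*)·49.1998]/1.06 = 30.0973. B = V − Δ·S = 112.4623.
(2,1): S=116.2800. Δ = (V_up−V_dn)/(S_up−S_dn) = (0.0000−20.3720)/(139.5360−98.8380) = -0.5006. V = [p*·0.0000 + (1−p*)·20.3720]/1.06 = 7.6875. B = V − Δ·S = 65.8933.
(2,2): S=164.1600. Δ = (V_up−V_dn)/(S_up−S_dn) = (0.0000−0.0000)/(196.9920−139.5360) = 0.0000. V = [p*·0.0000 + (1−p*)·0.0000]/1.06 = 0.0000. B = V − Δ·S = 0.0000.
(1,0): S=96.9000. Δ = (V_up−V_dn)/(S_up−S_dn) = (7.6875−30.0973)/(116.2800−82.3650) = -0.6608. V = [p*·7.6875 + (1−p*)·30.0973]/1.06 = 15.7089. B = V − Δ·S = 79.7367.
(1,1): S=136.8000. Δ = (V_up−V_dn)/(S_up−S_dn) = (0.0000−7.6875)/(164.1600−116.2800) = -0.1606. V = [p*·0.0000 + (1−p*)·7.6875]/1.06 = 2.9010. B = V − Δ·S = 24.8654.
(0,0): S=114.0000. Δ = (V_up−V_dn)/(S_up−S_dn) = (2.9010−15.7089)/(136.8000−96.9000) = -0.3210. V = [p*·2.9010 + (1−p*)·15.7089]/1.06 = 7.5699. B = V − Δ·S = 44.1641.
Self-financing check: at every node Δ·S+B equals the discounted successor values.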